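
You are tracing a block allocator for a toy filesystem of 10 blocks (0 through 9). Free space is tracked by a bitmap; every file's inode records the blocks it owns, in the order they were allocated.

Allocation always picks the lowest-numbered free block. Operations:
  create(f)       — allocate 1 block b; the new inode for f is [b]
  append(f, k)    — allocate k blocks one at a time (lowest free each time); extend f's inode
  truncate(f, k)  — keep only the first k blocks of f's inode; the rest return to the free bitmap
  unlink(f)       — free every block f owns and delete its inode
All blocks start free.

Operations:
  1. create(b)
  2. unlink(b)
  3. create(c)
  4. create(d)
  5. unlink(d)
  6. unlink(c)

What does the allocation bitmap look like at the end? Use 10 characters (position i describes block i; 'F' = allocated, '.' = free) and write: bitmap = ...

bitmap = ..........

after create(b) → b:[0]  free=[F.........]
after unlink(b) →   free=[..........]
after create(c) → c:[0]  free=[F.........]
after create(d) → c:[0], d:[1]  free=[FF........]
after unlink(d) → c:[0]  free=[F.........]
after unlink(c) →   free=[..........]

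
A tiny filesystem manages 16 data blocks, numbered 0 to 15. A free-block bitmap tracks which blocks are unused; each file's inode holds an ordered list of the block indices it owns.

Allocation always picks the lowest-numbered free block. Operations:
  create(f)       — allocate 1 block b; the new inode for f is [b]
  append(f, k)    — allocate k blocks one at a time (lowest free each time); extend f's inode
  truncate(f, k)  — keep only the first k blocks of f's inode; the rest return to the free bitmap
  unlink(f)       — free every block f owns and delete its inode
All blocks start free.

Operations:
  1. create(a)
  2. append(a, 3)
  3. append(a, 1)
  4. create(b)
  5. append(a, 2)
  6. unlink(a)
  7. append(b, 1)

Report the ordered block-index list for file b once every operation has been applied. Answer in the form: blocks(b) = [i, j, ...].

  1. create(a)  ⇒  F...............  {a→[0]}
  2. append(a, 3)  ⇒  FFFF............  {a→[0, 1, 2, 3]}
  3. append(a, 1)  ⇒  FFFFF...........  {a→[0, 1, 2, 3, 4]}
  4. create(b)  ⇒  FFFFFF..........  {a→[0, 1, 2, 3, 4]; b→[5]}
  5. append(a, 2)  ⇒  FFFFFFFF........  {a→[0, 1, 2, 3, 4, 6, 7]; b→[5]}
  6. unlink(a)  ⇒  .....F..........  {b→[5]}
  7. append(b, 1)  ⇒  F....F..........  {b→[5, 0]}

blocks(b) = [5, 0]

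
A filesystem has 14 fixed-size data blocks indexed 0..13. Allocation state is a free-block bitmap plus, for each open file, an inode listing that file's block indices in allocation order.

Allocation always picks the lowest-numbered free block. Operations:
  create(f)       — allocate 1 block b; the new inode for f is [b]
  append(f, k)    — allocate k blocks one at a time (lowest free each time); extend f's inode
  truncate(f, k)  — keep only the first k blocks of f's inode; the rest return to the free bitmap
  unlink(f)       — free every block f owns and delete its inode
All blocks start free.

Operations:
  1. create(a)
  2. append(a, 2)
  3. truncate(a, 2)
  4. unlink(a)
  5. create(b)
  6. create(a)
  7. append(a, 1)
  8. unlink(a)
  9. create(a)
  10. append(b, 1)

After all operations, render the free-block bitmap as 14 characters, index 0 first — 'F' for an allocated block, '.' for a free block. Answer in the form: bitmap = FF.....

bitmap = FFF...........

  1. create(a)  ⇒  F.............  {a→[0]}
  2. append(a, 2)  ⇒  FFF...........  {a→[0, 1, 2]}
  3. truncate(a, 2)  ⇒  FF............  {a→[0, 1]}
  4. unlink(a)  ⇒  ..............  {}
  5. create(b)  ⇒  F.............  {b→[0]}
  6. create(a)  ⇒  FF............  {a→[1]; b→[0]}
  7. append(a, 1)  ⇒  FFF...........  {a→[1, 2]; b→[0]}
  8. unlink(a)  ⇒  F.............  {b→[0]}
  9. create(a)  ⇒  FF............  {a→[1]; b→[0]}
  10. append(b, 1)  ⇒  FFF...........  {a→[1]; b→[0, 2]}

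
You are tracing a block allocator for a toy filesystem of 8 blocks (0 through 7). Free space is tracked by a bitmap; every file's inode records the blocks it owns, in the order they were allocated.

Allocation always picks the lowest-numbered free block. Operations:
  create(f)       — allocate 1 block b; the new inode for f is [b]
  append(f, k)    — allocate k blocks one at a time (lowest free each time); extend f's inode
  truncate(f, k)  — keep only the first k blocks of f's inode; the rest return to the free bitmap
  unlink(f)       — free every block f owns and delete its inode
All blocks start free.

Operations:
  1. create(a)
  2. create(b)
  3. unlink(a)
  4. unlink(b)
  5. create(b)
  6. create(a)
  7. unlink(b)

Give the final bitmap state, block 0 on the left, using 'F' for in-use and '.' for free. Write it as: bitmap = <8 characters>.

bitmap = .F......

create(a): bitmap=F....... | a=[0]
create(b): bitmap=FF...... | a=[0] b=[1]
unlink(a): bitmap=.F...... | b=[1]
unlink(b): bitmap=........ | 
create(b): bitmap=F....... | b=[0]
create(a): bitmap=FF...... | a=[1] b=[0]
unlink(b): bitmap=.F...... | a=[1]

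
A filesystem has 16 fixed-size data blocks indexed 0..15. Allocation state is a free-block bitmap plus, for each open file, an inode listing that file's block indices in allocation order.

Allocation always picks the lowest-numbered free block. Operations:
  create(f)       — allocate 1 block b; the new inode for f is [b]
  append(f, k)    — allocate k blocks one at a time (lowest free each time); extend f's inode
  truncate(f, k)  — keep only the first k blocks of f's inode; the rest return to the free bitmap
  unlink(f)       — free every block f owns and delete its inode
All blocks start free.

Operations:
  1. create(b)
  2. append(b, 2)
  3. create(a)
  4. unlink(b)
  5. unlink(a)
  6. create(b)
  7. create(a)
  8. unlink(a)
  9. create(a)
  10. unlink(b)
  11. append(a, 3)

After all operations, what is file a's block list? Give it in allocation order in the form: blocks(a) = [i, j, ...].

blocks(a) = [1, 0, 2, 3]

create(b): bitmap=F............... | b=[0]
append(b, 2): bitmap=FFF............. | b=[0, 1, 2]
create(a): bitmap=FFFF............ | a=[3] b=[0, 1, 2]
unlink(b): bitmap=...F............ | a=[3]
unlink(a): bitmap=................ | 
create(b): bitmap=F............... | b=[0]
create(a): bitmap=FF.............. | a=[1] b=[0]
unlink(a): bitmap=F............... | b=[0]
create(a): bitmap=FF.............. | a=[1] b=[0]
unlink(b): bitmap=.F.............. | a=[1]
append(a, 3): bitmap=FFFF............ | a=[1, 0, 2, 3]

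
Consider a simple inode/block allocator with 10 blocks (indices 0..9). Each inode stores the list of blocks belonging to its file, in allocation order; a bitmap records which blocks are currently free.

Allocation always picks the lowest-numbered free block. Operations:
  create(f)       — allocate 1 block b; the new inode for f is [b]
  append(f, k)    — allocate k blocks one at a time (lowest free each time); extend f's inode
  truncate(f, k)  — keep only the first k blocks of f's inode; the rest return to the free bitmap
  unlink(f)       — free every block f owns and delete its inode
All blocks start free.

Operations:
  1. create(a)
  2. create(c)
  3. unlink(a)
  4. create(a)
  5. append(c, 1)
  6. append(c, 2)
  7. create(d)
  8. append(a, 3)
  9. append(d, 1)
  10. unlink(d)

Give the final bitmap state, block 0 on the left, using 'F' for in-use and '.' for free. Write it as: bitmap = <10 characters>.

after create(a) → a:[0]  free=[F.........]
after create(c) → a:[0], c:[1]  free=[FF........]
after unlink(a) → c:[1]  free=[.F........]
after create(a) → a:[0], c:[1]  free=[FF........]
after append(c, 1) → a:[0], c:[1, 2]  free=[FFF.......]
after append(c, 2) → a:[0], c:[1, 2, 3, 4]  free=[FFFFF.....]
after create(d) → a:[0], c:[1, 2, 3, 4], d:[5]  free=[FFFFFF....]
after append(a, 3) → a:[0, 6, 7, 8], c:[1, 2, 3, 4], d:[5]  free=[FFFFFFFFF.]
after append(d, 1) → a:[0, 6, 7, 8], c:[1, 2, 3, 4], d:[5, 9]  free=[FFFFFFFFFF]
after unlink(d) → a:[0, 6, 7, 8], c:[1, 2, 3, 4]  free=[FFFFF.FFF.]

bitmap = FFFFF.FFF.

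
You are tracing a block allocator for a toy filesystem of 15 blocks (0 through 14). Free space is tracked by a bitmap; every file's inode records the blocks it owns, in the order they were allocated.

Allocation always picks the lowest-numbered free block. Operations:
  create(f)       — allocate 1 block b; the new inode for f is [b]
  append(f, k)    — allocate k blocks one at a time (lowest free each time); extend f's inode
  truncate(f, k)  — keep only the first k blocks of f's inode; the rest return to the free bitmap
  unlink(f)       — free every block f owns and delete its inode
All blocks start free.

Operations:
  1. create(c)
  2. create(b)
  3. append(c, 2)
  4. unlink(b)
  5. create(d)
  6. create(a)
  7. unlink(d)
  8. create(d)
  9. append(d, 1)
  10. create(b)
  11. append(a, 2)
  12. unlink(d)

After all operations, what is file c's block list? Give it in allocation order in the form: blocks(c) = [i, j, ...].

blocks(c) = [0, 2, 3]

after create(c) → c:[0]  free=[F..............]
after create(b) → b:[1], c:[0]  free=[FF.............]
after append(c, 2) → b:[1], c:[0, 2, 3]  free=[FFFF...........]
after unlink(b) → c:[0, 2, 3]  free=[F.FF...........]
after create(d) → c:[0, 2, 3], d:[1]  free=[FFFF...........]
after create(a) → a:[4], c:[0, 2, 3], d:[1]  free=[FFFFF..........]
after unlink(d) → a:[4], c:[0, 2, 3]  free=[F.FFF..........]
after create(d) → a:[4], c:[0, 2, 3], d:[1]  free=[FFFFF..........]
after append(d, 1) → a:[4], c:[0, 2, 3], d:[1, 5]  free=[FFFFFF.........]
after create(b) → a:[4], b:[6], c:[0, 2, 3], d:[1, 5]  free=[FFFFFFF........]
after append(a, 2) → a:[4, 7, 8], b:[6], c:[0, 2, 3], d:[1, 5]  free=[FFFFFFFFF......]
after unlink(d) → a:[4, 7, 8], b:[6], c:[0, 2, 3]  free=[F.FFF.FFF......]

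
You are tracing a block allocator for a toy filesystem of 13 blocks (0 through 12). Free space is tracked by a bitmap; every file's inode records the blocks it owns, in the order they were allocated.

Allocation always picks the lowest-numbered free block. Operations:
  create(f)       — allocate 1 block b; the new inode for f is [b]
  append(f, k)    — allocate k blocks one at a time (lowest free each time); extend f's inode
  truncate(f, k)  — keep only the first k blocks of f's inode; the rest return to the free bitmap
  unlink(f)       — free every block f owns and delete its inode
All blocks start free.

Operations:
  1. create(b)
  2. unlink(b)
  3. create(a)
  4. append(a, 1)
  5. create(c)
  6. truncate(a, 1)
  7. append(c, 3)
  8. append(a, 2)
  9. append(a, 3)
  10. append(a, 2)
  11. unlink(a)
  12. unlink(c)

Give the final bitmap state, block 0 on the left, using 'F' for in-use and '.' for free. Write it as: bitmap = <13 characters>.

bitmap = .............

create(b): bitmap=F............ | b=[0]
unlink(b): bitmap=............. | 
create(a): bitmap=F............ | a=[0]
append(a, 1): bitmap=FF........... | a=[0, 1]
create(c): bitmap=FFF.......... | a=[0, 1] c=[2]
truncate(a, 1): bitmap=F.F.......... | a=[0] c=[2]
append(c, 3): bitmap=FFFFF........ | a=[0] c=[2, 1, 3, 4]
append(a, 2): bitmap=FFFFFFF...... | a=[0, 5, 6] c=[2, 1, 3, 4]
append(a, 3): bitmap=FFFFFFFFFF... | a=[0, 5, 6, 7, 8, 9] c=[2, 1, 3, 4]
append(a, 2): bitmap=FFFFFFFFFFFF. | a=[0, 5, 6, 7, 8, 9, 10, 11] c=[2, 1, 3, 4]
unlink(a): bitmap=.FFFF........ | c=[2, 1, 3, 4]
unlink(c): bitmap=............. | 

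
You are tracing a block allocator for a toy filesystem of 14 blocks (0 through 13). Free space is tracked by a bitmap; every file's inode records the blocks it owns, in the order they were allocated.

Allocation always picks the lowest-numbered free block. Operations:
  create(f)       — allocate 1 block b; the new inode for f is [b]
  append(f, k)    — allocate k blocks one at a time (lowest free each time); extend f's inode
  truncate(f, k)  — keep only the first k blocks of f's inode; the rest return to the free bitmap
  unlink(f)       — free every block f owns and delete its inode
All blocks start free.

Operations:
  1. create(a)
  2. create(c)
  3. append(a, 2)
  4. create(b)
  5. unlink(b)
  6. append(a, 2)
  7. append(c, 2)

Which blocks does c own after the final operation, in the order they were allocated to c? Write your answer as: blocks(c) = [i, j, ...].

  1. create(a)  ⇒  F.............  {a→[0]}
  2. create(c)  ⇒  FF............  {a→[0]; c→[1]}
  3. append(a, 2)  ⇒  FFFF..........  {a→[0, 2, 3]; c→[1]}
  4. create(b)  ⇒  FFFFF.........  {a→[0, 2, 3]; b→[4]; c→[1]}
  5. unlink(b)  ⇒  FFFF..........  {a→[0, 2, 3]; c→[1]}
  6. append(a, 2)  ⇒  FFFFFF........  {a→[0, 2, 3, 4, 5]; c→[1]}
  7. append(c, 2)  ⇒  FFFFFFFF......  {a→[0, 2, 3, 4, 5]; c→[1, 6, 7]}

blocks(c) = [1, 6, 7]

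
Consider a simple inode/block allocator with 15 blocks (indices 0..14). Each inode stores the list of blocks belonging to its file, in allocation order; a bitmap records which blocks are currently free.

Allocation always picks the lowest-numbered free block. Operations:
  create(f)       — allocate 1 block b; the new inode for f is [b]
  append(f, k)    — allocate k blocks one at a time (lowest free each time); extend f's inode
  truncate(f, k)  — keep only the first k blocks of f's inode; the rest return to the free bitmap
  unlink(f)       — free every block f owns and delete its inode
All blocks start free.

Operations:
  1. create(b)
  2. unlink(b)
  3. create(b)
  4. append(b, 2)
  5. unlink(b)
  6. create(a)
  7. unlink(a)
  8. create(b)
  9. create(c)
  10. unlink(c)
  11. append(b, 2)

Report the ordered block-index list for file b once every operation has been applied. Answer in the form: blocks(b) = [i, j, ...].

[1] create(b) — b=0 (map F..............)
[2] unlink(b) —  (map ...............)
[3] create(b) — b=0 (map F..............)
[4] append(b, 2) — b=0,1,2 (map FFF............)
[5] unlink(b) —  (map ...............)
[6] create(a) — a=0 (map F..............)
[7] unlink(a) —  (map ...............)
[8] create(b) — b=0 (map F..............)
[9] create(c) — b=0 c=1 (map FF.............)
[10] unlink(c) — b=0 (map F..............)
[11] append(b, 2) — b=0,1,2 (map FFF............)

blocks(b) = [0, 1, 2]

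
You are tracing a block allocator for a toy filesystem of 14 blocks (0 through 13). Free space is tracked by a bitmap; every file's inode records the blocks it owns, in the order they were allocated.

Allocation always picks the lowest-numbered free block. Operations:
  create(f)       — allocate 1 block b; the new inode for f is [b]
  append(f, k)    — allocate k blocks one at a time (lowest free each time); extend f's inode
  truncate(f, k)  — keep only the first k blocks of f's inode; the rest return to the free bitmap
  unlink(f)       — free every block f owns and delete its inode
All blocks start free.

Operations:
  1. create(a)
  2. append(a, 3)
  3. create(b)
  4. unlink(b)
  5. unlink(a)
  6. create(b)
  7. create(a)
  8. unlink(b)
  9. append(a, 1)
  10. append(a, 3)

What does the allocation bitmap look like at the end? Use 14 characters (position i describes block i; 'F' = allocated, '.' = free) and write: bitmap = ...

bitmap = FFFFF.........

create(a): bitmap=F............. | a=[0]
append(a, 3): bitmap=FFFF.......... | a=[0, 1, 2, 3]
create(b): bitmap=FFFFF......... | a=[0, 1, 2, 3] b=[4]
unlink(b): bitmap=FFFF.......... | a=[0, 1, 2, 3]
unlink(a): bitmap=.............. | 
create(b): bitmap=F............. | b=[0]
create(a): bitmap=FF............ | a=[1] b=[0]
unlink(b): bitmap=.F............ | a=[1]
append(a, 1): bitmap=FF............ | a=[1, 0]
append(a, 3): bitmap=FFFFF......... | a=[1, 0, 2, 3, 4]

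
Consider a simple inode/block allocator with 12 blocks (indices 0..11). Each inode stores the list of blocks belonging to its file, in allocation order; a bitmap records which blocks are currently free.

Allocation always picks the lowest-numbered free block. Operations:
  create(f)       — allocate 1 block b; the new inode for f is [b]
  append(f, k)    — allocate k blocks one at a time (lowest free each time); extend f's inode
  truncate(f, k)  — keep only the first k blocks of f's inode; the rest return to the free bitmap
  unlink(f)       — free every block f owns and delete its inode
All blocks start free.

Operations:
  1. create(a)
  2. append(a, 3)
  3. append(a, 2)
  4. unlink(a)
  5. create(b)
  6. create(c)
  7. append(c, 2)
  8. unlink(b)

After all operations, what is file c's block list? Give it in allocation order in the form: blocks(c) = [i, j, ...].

[1] create(a) — a=0 (map F...........)
[2] append(a, 3) — a=0,1,2,3 (map FFFF........)
[3] append(a, 2) — a=0,1,2,3,4,5 (map FFFFFF......)
[4] unlink(a) —  (map ............)
[5] create(b) — b=0 (map F...........)
[6] create(c) — b=0 c=1 (map FF..........)
[7] append(c, 2) — b=0 c=1,2,3 (map FFFF........)
[8] unlink(b) — c=1,2,3 (map .FFF........)

blocks(c) = [1, 2, 3]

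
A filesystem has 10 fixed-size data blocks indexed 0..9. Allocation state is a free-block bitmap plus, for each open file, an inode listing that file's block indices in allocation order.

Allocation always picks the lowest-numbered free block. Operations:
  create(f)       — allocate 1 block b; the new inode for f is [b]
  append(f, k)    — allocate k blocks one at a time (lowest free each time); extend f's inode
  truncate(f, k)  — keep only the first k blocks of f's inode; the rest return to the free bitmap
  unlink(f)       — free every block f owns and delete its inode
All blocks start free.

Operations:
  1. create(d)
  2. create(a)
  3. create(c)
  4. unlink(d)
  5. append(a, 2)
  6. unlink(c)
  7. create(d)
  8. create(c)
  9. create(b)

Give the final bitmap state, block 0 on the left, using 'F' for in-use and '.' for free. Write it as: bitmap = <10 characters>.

after create(d) → d:[0]  free=[F.........]
after create(a) → a:[1], d:[0]  free=[FF........]
after create(c) → a:[1], c:[2], d:[0]  free=[FFF.......]
after unlink(d) → a:[1], c:[2]  free=[.FF.......]
after append(a, 2) → a:[1, 0, 3], c:[2]  free=[FFFF......]
after unlink(c) → a:[1, 0, 3]  free=[FF.F......]
after create(d) → a:[1, 0, 3], d:[2]  free=[FFFF......]
after create(c) → a:[1, 0, 3], c:[4], d:[2]  free=[FFFFF.....]
after create(b) → a:[1, 0, 3], b:[5], c:[4], d:[2]  free=[FFFFFF....]

bitmap = FFFFFF....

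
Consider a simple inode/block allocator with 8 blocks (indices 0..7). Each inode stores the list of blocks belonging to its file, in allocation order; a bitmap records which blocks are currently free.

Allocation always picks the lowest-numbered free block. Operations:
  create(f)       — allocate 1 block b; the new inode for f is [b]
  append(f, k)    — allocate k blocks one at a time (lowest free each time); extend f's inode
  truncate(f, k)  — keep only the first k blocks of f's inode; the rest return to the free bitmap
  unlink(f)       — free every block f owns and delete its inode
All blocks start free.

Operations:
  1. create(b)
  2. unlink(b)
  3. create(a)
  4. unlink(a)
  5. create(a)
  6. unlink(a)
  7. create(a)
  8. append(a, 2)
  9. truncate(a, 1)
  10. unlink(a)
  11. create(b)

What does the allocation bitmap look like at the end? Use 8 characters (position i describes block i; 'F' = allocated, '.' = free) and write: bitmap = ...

bitmap = F.......

  1. create(b)  ⇒  F.......  {b→[0]}
  2. unlink(b)  ⇒  ........  {}
  3. create(a)  ⇒  F.......  {a→[0]}
  4. unlink(a)  ⇒  ........  {}
  5. create(a)  ⇒  F.......  {a→[0]}
  6. unlink(a)  ⇒  ........  {}
  7. create(a)  ⇒  F.......  {a→[0]}
  8. append(a, 2)  ⇒  FFF.....  {a→[0, 1, 2]}
  9. truncate(a, 1)  ⇒  F.......  {a→[0]}
  10. unlink(a)  ⇒  ........  {}
  11. create(b)  ⇒  F.......  {b→[0]}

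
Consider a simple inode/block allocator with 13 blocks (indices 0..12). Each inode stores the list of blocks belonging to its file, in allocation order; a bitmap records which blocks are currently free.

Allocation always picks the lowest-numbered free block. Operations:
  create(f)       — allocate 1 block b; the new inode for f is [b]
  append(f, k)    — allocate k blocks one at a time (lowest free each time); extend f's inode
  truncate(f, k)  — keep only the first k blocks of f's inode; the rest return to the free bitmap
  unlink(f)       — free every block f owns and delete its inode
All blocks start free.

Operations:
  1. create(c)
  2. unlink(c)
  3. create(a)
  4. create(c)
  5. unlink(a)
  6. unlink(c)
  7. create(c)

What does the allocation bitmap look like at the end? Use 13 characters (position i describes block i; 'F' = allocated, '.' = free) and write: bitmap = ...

bitmap = F............

create(c): bitmap=F............ | c=[0]
unlink(c): bitmap=............. | 
create(a): bitmap=F............ | a=[0]
create(c): bitmap=FF........... | a=[0] c=[1]
unlink(a): bitmap=.F........... | c=[1]
unlink(c): bitmap=............. | 
create(c): bitmap=F............ | c=[0]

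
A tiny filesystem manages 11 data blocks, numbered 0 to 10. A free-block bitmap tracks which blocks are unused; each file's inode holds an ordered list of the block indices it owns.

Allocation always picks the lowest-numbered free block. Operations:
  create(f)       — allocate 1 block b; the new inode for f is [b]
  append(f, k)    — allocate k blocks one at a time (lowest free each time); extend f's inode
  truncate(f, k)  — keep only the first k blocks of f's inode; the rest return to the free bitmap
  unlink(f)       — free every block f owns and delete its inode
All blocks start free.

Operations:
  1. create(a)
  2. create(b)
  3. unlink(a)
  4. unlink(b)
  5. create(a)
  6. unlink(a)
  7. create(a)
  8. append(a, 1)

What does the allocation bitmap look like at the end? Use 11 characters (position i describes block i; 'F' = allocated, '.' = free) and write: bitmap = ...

bitmap = FF.........

  1. create(a)  ⇒  F..........  {a→[0]}
  2. create(b)  ⇒  FF.........  {a→[0]; b→[1]}
  3. unlink(a)  ⇒  .F.........  {b→[1]}
  4. unlink(b)  ⇒  ...........  {}
  5. create(a)  ⇒  F..........  {a→[0]}
  6. unlink(a)  ⇒  ...........  {}
  7. create(a)  ⇒  F..........  {a→[0]}
  8. append(a, 1)  ⇒  FF.........  {a→[0, 1]}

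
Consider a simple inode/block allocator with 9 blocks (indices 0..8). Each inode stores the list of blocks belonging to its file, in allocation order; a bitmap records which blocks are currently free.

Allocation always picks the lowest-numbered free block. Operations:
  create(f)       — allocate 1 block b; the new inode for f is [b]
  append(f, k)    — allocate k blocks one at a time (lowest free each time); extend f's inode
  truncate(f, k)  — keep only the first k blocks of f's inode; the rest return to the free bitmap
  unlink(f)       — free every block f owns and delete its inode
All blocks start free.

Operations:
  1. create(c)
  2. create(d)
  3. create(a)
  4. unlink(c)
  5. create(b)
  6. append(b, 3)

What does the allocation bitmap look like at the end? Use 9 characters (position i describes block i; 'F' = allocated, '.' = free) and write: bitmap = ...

create(c): bitmap=F........ | c=[0]
create(d): bitmap=FF....... | c=[0] d=[1]
create(a): bitmap=FFF...... | a=[2] c=[0] d=[1]
unlink(c): bitmap=.FF...... | a=[2] d=[1]
create(b): bitmap=FFF...... | a=[2] b=[0] d=[1]
append(b, 3): bitmap=FFFFFF... | a=[2] b=[0, 3, 4, 5] d=[1]

bitmap = FFFFFF...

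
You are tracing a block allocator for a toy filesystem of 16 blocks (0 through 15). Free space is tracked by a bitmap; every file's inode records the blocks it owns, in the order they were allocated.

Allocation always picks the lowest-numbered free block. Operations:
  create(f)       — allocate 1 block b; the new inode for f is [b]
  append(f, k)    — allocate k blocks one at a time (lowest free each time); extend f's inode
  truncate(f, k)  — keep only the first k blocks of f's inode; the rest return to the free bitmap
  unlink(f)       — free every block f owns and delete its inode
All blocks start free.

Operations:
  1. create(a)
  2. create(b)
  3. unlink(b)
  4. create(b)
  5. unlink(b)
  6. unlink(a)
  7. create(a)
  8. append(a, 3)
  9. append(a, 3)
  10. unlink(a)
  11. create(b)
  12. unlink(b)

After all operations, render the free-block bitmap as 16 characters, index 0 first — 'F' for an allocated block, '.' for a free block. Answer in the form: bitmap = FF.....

bitmap = ................

after create(a) → a:[0]  free=[F...............]
after create(b) → a:[0], b:[1]  free=[FF..............]
after unlink(b) → a:[0]  free=[F...............]
after create(b) → a:[0], b:[1]  free=[FF..............]
after unlink(b) → a:[0]  free=[F...............]
after unlink(a) →   free=[................]
after create(a) → a:[0]  free=[F...............]
after append(a, 3) → a:[0, 1, 2, 3]  free=[FFFF............]
after append(a, 3) → a:[0, 1, 2, 3, 4, 5, 6]  free=[FFFFFFF.........]
after unlink(a) →   free=[................]
after create(b) → b:[0]  free=[F...............]
after unlink(b) →   free=[................]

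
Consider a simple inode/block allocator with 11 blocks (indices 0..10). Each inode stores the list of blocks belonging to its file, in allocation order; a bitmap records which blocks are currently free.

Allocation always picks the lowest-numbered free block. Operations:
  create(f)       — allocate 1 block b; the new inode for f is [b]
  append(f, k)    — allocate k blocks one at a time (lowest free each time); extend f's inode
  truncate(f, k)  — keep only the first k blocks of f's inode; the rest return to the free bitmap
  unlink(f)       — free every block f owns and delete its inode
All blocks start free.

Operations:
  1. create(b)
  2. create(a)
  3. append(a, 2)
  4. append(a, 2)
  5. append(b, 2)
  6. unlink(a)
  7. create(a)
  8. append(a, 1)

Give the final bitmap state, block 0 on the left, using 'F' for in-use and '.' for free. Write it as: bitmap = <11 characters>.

[1] create(b) — b=0 (map F..........)
[2] create(a) — a=1 b=0 (map FF.........)
[3] append(a, 2) — a=1,2,3 b=0 (map FFFF.......)
[4] append(a, 2) — a=1,2,3,4,5 b=0 (map FFFFFF.....)
[5] append(b, 2) — a=1,2,3,4,5 b=0,6,7 (map FFFFFFFF...)
[6] unlink(a) — b=0,6,7 (map F.....FF...)
[7] create(a) — a=1 b=0,6,7 (map FF....FF...)
[8] append(a, 1) — a=1,2 b=0,6,7 (map FFF...FF...)

bitmap = FFF...FF...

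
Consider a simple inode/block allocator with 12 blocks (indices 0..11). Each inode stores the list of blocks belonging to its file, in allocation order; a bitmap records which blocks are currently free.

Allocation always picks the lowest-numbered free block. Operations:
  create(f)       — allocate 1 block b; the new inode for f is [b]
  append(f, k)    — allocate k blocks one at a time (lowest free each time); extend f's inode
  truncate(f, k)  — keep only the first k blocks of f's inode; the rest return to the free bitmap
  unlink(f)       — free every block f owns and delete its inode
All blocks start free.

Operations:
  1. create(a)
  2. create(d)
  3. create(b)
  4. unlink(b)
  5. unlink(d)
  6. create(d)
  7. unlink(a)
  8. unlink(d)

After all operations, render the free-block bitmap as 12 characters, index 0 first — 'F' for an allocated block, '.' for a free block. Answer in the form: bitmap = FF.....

bitmap = ............

create(a): bitmap=F........... | a=[0]
create(d): bitmap=FF.......... | a=[0] d=[1]
create(b): bitmap=FFF......... | a=[0] b=[2] d=[1]
unlink(b): bitmap=FF.......... | a=[0] d=[1]
unlink(d): bitmap=F........... | a=[0]
create(d): bitmap=FF.......... | a=[0] d=[1]
unlink(a): bitmap=.F.......... | d=[1]
unlink(d): bitmap=............ | 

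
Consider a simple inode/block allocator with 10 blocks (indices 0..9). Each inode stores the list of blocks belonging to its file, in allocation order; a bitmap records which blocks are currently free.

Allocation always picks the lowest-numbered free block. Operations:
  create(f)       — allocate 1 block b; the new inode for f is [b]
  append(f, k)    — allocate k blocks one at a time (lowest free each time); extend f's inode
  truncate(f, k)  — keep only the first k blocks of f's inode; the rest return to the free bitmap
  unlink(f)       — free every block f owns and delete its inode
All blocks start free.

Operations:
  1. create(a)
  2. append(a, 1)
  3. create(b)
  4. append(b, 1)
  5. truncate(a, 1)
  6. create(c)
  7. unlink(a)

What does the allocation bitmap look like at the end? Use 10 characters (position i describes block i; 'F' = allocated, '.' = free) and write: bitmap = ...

after create(a) → a:[0]  free=[F.........]
after append(a, 1) → a:[0, 1]  free=[FF........]
after create(b) → a:[0, 1], b:[2]  free=[FFF.......]
after append(b, 1) → a:[0, 1], b:[2, 3]  free=[FFFF......]
after truncate(a, 1) → a:[0], b:[2, 3]  free=[F.FF......]
after create(c) → a:[0], b:[2, 3], c:[1]  free=[FFFF......]
after unlink(a) → b:[2, 3], c:[1]  free=[.FFF......]

bitmap = .FFF......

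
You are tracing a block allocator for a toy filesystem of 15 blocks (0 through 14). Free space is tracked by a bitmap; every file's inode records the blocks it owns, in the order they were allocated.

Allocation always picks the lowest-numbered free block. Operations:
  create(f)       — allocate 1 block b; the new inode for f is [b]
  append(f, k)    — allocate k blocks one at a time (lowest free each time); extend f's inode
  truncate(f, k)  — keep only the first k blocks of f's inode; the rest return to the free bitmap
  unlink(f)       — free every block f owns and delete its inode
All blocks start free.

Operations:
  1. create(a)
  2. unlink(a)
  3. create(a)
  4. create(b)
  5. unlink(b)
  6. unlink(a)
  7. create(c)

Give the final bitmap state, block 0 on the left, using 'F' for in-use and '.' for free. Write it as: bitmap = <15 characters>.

create(a): bitmap=F.............. | a=[0]
unlink(a): bitmap=............... | 
create(a): bitmap=F.............. | a=[0]
create(b): bitmap=FF............. | a=[0] b=[1]
unlink(b): bitmap=F.............. | a=[0]
unlink(a): bitmap=............... | 
create(c): bitmap=F.............. | c=[0]

bitmap = F..............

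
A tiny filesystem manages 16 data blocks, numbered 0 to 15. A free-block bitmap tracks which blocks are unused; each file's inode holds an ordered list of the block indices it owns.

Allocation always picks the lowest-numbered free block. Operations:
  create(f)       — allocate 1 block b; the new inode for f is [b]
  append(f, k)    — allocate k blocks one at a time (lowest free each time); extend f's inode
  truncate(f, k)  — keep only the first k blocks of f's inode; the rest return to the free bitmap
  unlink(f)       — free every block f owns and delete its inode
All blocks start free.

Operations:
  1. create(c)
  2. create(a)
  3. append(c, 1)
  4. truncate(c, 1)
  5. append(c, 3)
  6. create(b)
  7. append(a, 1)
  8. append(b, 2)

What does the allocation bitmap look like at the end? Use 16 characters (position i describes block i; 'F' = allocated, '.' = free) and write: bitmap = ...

bitmap = FFFFFFFFF.......

[1] create(c) — c=0 (map F...............)
[2] create(a) — a=1 c=0 (map FF..............)
[3] append(c, 1) — a=1 c=0,2 (map FFF.............)
[4] truncate(c, 1) — a=1 c=0 (map FF..............)
[5] append(c, 3) — a=1 c=0,2,3,4 (map FFFFF...........)
[6] create(b) — a=1 b=5 c=0,2,3,4 (map FFFFFF..........)
[7] append(a, 1) — a=1,6 b=5 c=0,2,3,4 (map FFFFFFF.........)
[8] append(b, 2) — a=1,6 b=5,7,8 c=0,2,3,4 (map FFFFFFFFF.......)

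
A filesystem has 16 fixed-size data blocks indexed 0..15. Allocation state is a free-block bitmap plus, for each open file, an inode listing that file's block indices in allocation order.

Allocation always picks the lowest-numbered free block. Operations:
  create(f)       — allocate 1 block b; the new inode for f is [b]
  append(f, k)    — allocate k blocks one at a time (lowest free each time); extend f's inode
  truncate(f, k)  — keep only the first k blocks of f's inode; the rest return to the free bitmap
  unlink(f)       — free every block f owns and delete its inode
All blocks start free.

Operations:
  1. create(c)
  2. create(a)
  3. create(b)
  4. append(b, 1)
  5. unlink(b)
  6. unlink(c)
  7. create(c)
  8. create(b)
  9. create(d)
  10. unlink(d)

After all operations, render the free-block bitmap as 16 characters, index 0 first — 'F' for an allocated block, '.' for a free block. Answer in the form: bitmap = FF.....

create(c): bitmap=F............... | c=[0]
create(a): bitmap=FF.............. | a=[1] c=[0]
create(b): bitmap=FFF............. | a=[1] b=[2] c=[0]
append(b, 1): bitmap=FFFF............ | a=[1] b=[2, 3] c=[0]
unlink(b): bitmap=FF.............. | a=[1] c=[0]
unlink(c): bitmap=.F.............. | a=[1]
create(c): bitmap=FF.............. | a=[1] c=[0]
create(b): bitmap=FFF............. | a=[1] b=[2] c=[0]
create(d): bitmap=FFFF............ | a=[1] b=[2] c=[0] d=[3]
unlink(d): bitmap=FFF............. | a=[1] b=[2] c=[0]

bitmap = FFF.............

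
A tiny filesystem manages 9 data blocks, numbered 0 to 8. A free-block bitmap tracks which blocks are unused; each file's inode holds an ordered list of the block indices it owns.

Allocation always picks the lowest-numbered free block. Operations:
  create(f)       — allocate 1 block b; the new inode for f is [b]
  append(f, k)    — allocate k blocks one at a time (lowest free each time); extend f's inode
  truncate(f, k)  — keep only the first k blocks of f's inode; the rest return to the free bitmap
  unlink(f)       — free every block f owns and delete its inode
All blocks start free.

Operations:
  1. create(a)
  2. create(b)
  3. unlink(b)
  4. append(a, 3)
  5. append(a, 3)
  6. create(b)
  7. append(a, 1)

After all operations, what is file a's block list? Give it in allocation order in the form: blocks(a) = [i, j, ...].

blocks(a) = [0, 1, 2, 3, 4, 5, 6, 8]

[1] create(a) — a=0 (map F........)
[2] create(b) — a=0 b=1 (map FF.......)
[3] unlink(b) — a=0 (map F........)
[4] append(a, 3) — a=0,1,2,3 (map FFFF.....)
[5] append(a, 3) — a=0,1,2,3,4,5,6 (map FFFFFFF..)
[6] create(b) — a=0,1,2,3,4,5,6 b=7 (map FFFFFFFF.)
[7] append(a, 1) — a=0,1,2,3,4,5,6,8 b=7 (map FFFFFFFFF)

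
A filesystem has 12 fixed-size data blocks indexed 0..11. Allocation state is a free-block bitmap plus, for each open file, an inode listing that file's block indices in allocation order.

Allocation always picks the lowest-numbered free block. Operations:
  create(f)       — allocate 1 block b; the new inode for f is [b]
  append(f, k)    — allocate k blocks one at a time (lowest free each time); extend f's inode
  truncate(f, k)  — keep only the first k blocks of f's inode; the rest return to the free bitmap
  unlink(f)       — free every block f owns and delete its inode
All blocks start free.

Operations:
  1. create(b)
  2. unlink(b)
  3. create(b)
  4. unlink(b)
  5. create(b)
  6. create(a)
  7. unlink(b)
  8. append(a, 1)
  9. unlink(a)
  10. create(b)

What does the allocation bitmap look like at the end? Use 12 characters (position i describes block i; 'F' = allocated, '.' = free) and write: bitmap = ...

bitmap = F...........

[1] create(b) — b=0 (map F...........)
[2] unlink(b) —  (map ............)
[3] create(b) — b=0 (map F...........)
[4] unlink(b) —  (map ............)
[5] create(b) — b=0 (map F...........)
[6] create(a) — a=1 b=0 (map FF..........)
[7] unlink(b) — a=1 (map .F..........)
[8] append(a, 1) — a=1,0 (map FF..........)
[9] unlink(a) —  (map ............)
[10] create(b) — b=0 (map F...........)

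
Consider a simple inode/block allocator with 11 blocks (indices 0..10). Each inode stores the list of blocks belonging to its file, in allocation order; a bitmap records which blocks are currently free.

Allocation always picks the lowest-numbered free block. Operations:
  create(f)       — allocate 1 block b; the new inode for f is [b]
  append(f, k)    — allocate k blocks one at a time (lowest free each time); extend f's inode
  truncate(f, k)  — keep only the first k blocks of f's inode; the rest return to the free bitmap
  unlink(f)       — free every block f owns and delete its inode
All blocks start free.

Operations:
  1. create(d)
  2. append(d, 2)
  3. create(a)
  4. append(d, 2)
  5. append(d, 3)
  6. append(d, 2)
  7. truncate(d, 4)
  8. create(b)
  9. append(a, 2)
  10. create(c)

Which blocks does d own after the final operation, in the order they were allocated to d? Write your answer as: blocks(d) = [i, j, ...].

[1] create(d) — d=0 (map F..........)
[2] append(d, 2) — d=0,1,2 (map FFF........)
[3] create(a) — a=3 d=0,1,2 (map FFFF.......)
[4] append(d, 2) — a=3 d=0,1,2,4,5 (map FFFFFF.....)
[5] append(d, 3) — a=3 d=0,1,2,4,5,6,7,8 (map FFFFFFFFF..)
[6] append(d, 2) — a=3 d=0,1,2,4,5,6,7,8,9,10 (map FFFFFFFFFFF)
[7] truncate(d, 4) — a=3 d=0,1,2,4 (map FFFFF......)
[8] create(b) — a=3 b=5 d=0,1,2,4 (map FFFFFF.....)
[9] append(a, 2) — a=3,6,7 b=5 d=0,1,2,4 (map FFFFFFFF...)
[10] create(c) — a=3,6,7 b=5 c=8 d=0,1,2,4 (map FFFFFFFFF..)

blocks(d) = [0, 1, 2, 4]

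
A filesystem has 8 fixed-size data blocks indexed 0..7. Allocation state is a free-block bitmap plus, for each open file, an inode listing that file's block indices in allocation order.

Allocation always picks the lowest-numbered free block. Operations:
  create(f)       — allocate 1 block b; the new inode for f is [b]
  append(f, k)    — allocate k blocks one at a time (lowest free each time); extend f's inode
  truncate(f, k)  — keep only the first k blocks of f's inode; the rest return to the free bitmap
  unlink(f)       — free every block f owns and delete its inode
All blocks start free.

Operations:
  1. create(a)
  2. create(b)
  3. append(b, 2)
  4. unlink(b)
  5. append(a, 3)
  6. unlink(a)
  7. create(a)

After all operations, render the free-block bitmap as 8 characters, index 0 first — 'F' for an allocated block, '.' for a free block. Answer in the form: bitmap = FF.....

create(a): bitmap=F....... | a=[0]
create(b): bitmap=FF...... | a=[0] b=[1]
append(b, 2): bitmap=FFFF.... | a=[0] b=[1, 2, 3]
unlink(b): bitmap=F....... | a=[0]
append(a, 3): bitmap=FFFF.... | a=[0, 1, 2, 3]
unlink(a): bitmap=........ | 
create(a): bitmap=F....... | a=[0]

bitmap = F.......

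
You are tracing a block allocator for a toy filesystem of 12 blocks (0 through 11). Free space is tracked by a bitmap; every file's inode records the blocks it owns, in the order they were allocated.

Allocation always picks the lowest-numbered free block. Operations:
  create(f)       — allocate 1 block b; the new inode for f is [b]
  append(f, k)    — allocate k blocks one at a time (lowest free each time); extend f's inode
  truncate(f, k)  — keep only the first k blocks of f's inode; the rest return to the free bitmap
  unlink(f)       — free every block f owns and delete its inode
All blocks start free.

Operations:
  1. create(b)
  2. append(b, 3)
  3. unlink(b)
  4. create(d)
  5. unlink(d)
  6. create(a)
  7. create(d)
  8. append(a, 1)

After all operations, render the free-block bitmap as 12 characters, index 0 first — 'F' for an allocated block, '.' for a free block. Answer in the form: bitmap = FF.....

after create(b) → b:[0]  free=[F...........]
after append(b, 3) → b:[0, 1, 2, 3]  free=[FFFF........]
after unlink(b) →   free=[............]
after create(d) → d:[0]  free=[F...........]
after unlink(d) →   free=[............]
after create(a) → a:[0]  free=[F...........]
after create(d) → a:[0], d:[1]  free=[FF..........]
after append(a, 1) → a:[0, 2], d:[1]  free=[FFF.........]

bitmap = FFF.........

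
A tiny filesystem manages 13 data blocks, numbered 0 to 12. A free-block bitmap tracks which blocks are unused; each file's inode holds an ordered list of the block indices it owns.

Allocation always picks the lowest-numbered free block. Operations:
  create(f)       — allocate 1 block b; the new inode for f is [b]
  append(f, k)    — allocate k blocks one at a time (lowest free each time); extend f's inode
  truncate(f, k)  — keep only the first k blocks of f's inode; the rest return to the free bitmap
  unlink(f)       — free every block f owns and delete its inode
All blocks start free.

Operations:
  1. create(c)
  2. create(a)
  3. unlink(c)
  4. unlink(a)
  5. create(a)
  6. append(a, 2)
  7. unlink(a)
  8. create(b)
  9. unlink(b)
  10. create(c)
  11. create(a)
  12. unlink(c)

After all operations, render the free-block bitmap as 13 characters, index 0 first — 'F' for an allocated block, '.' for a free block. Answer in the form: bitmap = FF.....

create(c): bitmap=F............ | c=[0]
create(a): bitmap=FF........... | a=[1] c=[0]
unlink(c): bitmap=.F........... | a=[1]
unlink(a): bitmap=............. | 
create(a): bitmap=F............ | a=[0]
append(a, 2): bitmap=FFF.......... | a=[0, 1, 2]
unlink(a): bitmap=............. | 
create(b): bitmap=F............ | b=[0]
unlink(b): bitmap=............. | 
create(c): bitmap=F............ | c=[0]
create(a): bitmap=FF........... | a=[1] c=[0]
unlink(c): bitmap=.F........... | a=[1]

bitmap = .F...........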